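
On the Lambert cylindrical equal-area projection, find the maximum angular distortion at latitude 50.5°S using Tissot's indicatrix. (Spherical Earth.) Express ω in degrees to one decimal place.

The Lambert cylindrical equal-area projection is the cylindrical equal-area projection with its standard parallel at the equator (φ₀ = 0). For cylindrical equal-area with standard parallel φ₀, h = cos φ / cos φ₀ and k = cos φ₀ / cos φ, so h·k = 1.
At 50.5°: h = 0.6361, k = 1.572; principal scales a = 1.572, b = 0.6361.
sin(ω/2) = (a − b)/(a + b) = 0.9361/2.208 = 0.4239, so ω = 2 arcsin(0.4239) ≈ 50.2°.

50.2°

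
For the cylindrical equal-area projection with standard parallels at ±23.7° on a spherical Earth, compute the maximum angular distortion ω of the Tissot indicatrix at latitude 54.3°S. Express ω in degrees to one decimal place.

For cylindrical equal-area with standard parallel φ₀, h = cos φ / cos φ₀ and k = cos φ₀ / cos φ, so h·k = 1.
At 54.3°: h = 0.6373, k = 1.569; principal scales a = 1.569, b = 0.6373.
sin(ω/2) = (a − b)/(a + b) = 0.9319/2.206 = 0.4223, so ω = 2 arcsin(0.4223) ≈ 50.0°.

50.0°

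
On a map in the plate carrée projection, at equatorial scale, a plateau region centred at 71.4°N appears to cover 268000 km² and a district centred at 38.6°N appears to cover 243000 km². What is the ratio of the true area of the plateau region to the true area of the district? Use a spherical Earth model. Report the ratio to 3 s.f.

Plate carrée has h = 1 and k = sec φ, giving areal scale sec φ; true area = (apparent area) · cos φ.
True area of plateau region: 268000 × cos(71.4°) = 268000 × 0.3190 = 85480 km².
True area of district: 243000 × cos(38.6°) = 243000 × 0.7815 = 189900 km².
Ratio = 85480 / 189900 ≈ 0.450.

0.450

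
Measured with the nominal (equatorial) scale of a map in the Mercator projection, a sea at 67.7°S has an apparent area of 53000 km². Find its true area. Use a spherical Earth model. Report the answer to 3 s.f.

Mercator is conformal, so the point scale is isotropic: h = k = sec φ = 1/cos φ.
Areal scale = k² = sec²φ = 1/cos²(67.7°) = 1/0.3795² = 6.945.
True area = apparent / (areal scale) = 53000 / 6.945 ≈ 7630 km².

7630 km²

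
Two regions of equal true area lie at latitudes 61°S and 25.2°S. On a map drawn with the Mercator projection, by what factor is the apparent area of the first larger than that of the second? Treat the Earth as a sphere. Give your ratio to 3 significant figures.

3.48

Mercator is conformal with k = sec φ, so areal scale = k² = sec²φ.
At 61°: sec²(61°) = 1/0.4848² = 4.255.
At 25.2°: sec²(25.2°) = 1/0.9048² = 1.221.
Ratio = 4.255/1.221 = cos²(25.2°)/cos²(61°) ≈ 3.48.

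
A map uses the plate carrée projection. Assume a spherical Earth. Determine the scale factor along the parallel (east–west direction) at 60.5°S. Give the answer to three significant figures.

Plate carrée maps x = Rλ, y = Rφ. The meridian scale is h = 1 and the parallel scale is k = 1/cos φ = sec φ.
k = 1/cos 60.5° = 1/0.4924 = 2.031.

2.03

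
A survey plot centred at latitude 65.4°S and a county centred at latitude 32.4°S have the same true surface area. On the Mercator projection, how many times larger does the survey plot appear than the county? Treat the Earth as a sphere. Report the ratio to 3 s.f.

4.11

Mercator is conformal with k = sec φ, so areal scale = k² = sec²φ.
At 65.4°: sec²(65.4°) = 1/0.4163² = 5.771.
At 32.4°: sec²(32.4°) = 1/0.8443² = 1.403.
Ratio = 5.771/1.403 = cos²(32.4°)/cos²(65.4°) ≈ 4.11.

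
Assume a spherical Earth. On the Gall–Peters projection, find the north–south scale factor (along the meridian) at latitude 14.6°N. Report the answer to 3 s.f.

Gall–Peters is a cylindrical equal-area projection with standard parallels at ±45°. For cylindrical equal-area with standard parallel φ₀, h = cos φ / cos φ₀ and k = cos φ₀ / cos φ, so h·k = 1.
h = cos 14.6° / cos 45° = 0.9677/0.7071 = 1.369.

1.37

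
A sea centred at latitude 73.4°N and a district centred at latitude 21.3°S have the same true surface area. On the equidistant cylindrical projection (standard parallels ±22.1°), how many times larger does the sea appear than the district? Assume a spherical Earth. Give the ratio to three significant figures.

With standard parallel φ₀ = 22.1°, the equirectangular projection gives x = Rλ cos φ₀, y = Rφ, so h = 1 and k = cos 22.1° / cos φ.
Areal scale at 73.4°: h·k = 1.000 × 3.243 = 3.243.
Areal scale at 21.3°: h·k = 1.000 × 0.9945 = 0.9945.
Ratio = 3.243/0.9945 ≈ 3.26.

3.26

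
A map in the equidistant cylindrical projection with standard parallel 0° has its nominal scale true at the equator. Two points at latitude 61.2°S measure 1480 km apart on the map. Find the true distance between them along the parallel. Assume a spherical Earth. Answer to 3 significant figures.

713 km

In the plate carrée (x = Rλ, y = Rφ), meridians are true-scale (h = 1) and parallels are stretched by k = sec φ.
Along the parallel at 61.2°, map distances are exaggerated by k = sec 61.2° = 2.076.
True distance = 1480 / 2.076 = 1480 × cos 61.2° ≈ 713 km.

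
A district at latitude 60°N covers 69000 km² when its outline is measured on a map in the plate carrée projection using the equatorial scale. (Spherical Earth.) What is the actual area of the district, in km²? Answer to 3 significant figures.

34500 km²

Plate carrée maps x = Rλ, y = Rφ. The meridian scale is h = 1 and the parallel scale is k = 1/cos φ = sec φ.
Areal scale = h·k = 1 × sec φ; at 60°, h = 1.000, k = 2.000, so h·k = 2.000.
True area = apparent / (areal scale) = 69000 / 2.000 ≈ 34500 km².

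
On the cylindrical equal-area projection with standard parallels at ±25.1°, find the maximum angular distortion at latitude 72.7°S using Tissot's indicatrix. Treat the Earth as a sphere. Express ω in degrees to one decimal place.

For cylindrical equal-area with standard parallel φ₀, h = cos φ / cos φ₀ and k = cos φ₀ / cos φ, so h·k = 1.
At 72.7°: h = 0.3284, k = 3.045; principal scales a = 3.045, b = 0.3284.
sin(ω/2) = (a − b)/(a + b) = 2.717/3.374 = 0.8053, so ω = 2 arcsin(0.8053) ≈ 107.3°.

107.3°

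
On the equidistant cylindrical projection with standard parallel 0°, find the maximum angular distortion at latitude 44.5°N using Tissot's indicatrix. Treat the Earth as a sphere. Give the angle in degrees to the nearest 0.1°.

19.3°

In the plate carrée (x = Rλ, y = Rφ), meridians are true-scale (h = 1) and parallels are stretched by k = sec φ.
At 44.5°: h = 1.000, k = 1.402; principal scales a = 1.402, b = 1.000.
sin(ω/2) = (a − b)/(a + b) = 0.4020/2.402 = 0.1674, so ω = 2 arcsin(0.1674) ≈ 19.3°.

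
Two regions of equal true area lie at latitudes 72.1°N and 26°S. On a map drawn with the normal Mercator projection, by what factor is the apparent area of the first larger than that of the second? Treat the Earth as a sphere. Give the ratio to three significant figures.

8.55

Mercator areal scale is sec²φ.
At 72.1°: sec²(72.1°) = 1/0.3074² = 10.59.
At 26°: sec²(26°) = 1/0.8988² = 1.238.
Ratio = 10.59/1.238 = cos²(26°)/cos²(72.1°) ≈ 8.55.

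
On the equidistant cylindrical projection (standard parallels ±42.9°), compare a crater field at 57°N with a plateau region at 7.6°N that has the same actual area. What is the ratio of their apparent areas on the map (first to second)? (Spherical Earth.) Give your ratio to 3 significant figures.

In the equirectangular projection with standard parallel φ₀ = 42.9° (x = Rλ cos φ₀, y = Rφ), meridians are true-scale (h = 1) and the parallel scale is k = cos φ₀ / cos φ.
Areal scale at 57°: h·k = 1.000 × 1.345 = 1.345.
Areal scale at 7.6°: h·k = 1.000 × 0.7390 = 0.7390.
Ratio = 1.345/0.7390 ≈ 1.82.

1.82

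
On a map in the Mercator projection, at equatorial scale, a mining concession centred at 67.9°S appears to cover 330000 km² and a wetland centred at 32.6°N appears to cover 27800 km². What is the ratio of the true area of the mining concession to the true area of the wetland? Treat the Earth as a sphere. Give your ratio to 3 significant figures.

Mercator's areal exaggeration is sec²φ; hence true area = (apparent area) · cos²φ.
True area of mining concession: 330000 × cos²(67.9°) = 330000 × 0.1415 = 46710 km².
True area of wetland: 27800 × cos²(32.6°) = 27800 × 0.7097 = 19730 km².
Ratio = 46710 / 19730 ≈ 2.37.

2.37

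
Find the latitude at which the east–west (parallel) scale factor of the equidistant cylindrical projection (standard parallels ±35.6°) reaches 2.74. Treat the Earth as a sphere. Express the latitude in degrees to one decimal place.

The equidistant cylindrical projection with φ₀ = 35.6° has h = 1 (meridians true) and k = cos φ₀ / cos φ along parallels.
k = cos φ₀ / cos φ = 2.74  ⇒  cos φ = cos 35.6° / 2.74 = 0.2968.
φ = arccos(0.2968) ≈ 72.7°.

72.7°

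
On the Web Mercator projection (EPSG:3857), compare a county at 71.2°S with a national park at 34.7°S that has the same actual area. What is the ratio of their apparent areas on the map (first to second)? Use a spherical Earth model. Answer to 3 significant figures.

Mercator areal scale is sec²φ.
At 71.2°: sec²(71.2°) = 1/0.3223² = 9.629.
At 34.7°: sec²(34.7°) = 1/0.8221² = 1.479.
Ratio = 9.629/1.479 = cos²(34.7°)/cos²(71.2°) ≈ 6.51.

6.51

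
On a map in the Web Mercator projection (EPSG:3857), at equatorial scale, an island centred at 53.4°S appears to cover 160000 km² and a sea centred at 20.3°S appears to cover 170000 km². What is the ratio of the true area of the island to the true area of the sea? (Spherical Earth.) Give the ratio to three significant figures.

Since Mercator area scale is 1/cos²φ, the true area equals the apparent area multiplied by cos²φ.
True area of island: 160000 × cos²(53.4°) = 160000 × 0.3555 = 56880 km².
True area of sea: 170000 × cos²(20.3°) = 170000 × 0.8796 = 149500 km².
Ratio = 56880 / 149500 ≈ 0.380.

0.380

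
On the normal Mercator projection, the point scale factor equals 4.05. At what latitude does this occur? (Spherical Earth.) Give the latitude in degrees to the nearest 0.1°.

Mercator scale is k = sec φ = 1/cos φ.
1/cos φ = 4.05  ⇒  cos φ = 0.2469  ⇒  φ = arccos(0.2469) ≈ 75.7°.

75.7°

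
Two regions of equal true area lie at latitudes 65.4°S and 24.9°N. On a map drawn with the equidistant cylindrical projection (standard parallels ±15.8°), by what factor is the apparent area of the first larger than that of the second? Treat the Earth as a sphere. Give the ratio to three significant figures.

With standard parallel φ₀ = 15.8°, the equirectangular projection gives x = Rλ cos φ₀, y = Rφ, so h = 1 and k = cos 15.8° / cos φ.
Areal scale at 65.4°: h·k = 1.000 × 2.311 = 2.311.
Areal scale at 24.9°: h·k = 1.000 × 1.061 = 1.061.
Ratio = 2.311/1.061 ≈ 2.18.

2.18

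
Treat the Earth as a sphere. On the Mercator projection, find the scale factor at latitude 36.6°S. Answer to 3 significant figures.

Mercator is conformal, so the point scale is isotropic: h = k = sec φ = 1/cos φ.
k = 1/cos 36.6° = 1/0.8028 = 1.246.

1.25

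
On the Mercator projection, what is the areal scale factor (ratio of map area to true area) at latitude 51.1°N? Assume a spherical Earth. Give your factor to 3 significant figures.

For Mercator, h = k = sec φ (a conformal cylindrical projection has a single point scale, 1/cos φ).
Areal scale = k² = sec²φ = 1/cos²(51.1°) = 1/0.6280² = 2.536.

2.54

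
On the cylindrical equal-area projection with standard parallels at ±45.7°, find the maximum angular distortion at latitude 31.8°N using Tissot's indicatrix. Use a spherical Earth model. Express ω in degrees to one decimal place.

A cylindrical equal-area projection with standard parallel φ₀ has meridian scale h = cos φ / cos φ₀ and parallel scale k = cos φ₀ / cos φ (so areas are preserved, h·k = 1).
At 31.8°: h = 1.217, k = 0.8218; principal scales a = 1.217, b = 0.8218.
sin(ω/2) = (a − b)/(a + b) = 0.3951/2.039 = 0.1938, so ω = 2 arcsin(0.1938) ≈ 22.4°.

22.4°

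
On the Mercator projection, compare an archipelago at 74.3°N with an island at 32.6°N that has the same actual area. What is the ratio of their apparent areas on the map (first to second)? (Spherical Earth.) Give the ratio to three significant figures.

9.69

Mercator areal scale is sec²φ.
At 74.3°: sec²(74.3°) = 1/0.2706² = 13.66.
At 32.6°: sec²(32.6°) = 1/0.8425² = 1.409.
Ratio = 13.66/1.409 = cos²(32.6°)/cos²(74.3°) ≈ 9.69.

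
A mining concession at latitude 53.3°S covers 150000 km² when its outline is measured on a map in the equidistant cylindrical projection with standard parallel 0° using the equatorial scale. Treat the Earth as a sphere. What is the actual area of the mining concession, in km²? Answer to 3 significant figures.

In the plate carrée (x = Rλ, y = Rφ), meridians are true-scale (h = 1) and parallels are stretched by k = sec φ.
Areal scale = h·k = 1 × sec φ; at 53.3°, h = 1.000, k = 1.673, so h·k = 1.673.
True area = apparent / (areal scale) = 150000 / 1.673 ≈ 89600 km².

89600 km²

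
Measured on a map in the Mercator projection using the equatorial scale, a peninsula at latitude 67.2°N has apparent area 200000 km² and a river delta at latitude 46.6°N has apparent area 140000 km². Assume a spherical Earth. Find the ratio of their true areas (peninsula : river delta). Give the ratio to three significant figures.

Since Mercator area scale is 1/cos²φ, the true area equals the apparent area multiplied by cos²φ.
True area of peninsula: 200000 × cos²(67.2°) = 200000 × 0.1502 = 30030 km².
True area of river delta: 140000 × cos²(46.6°) = 140000 × 0.4721 = 66090 km².
Ratio = 30030 / 66090 ≈ 0.454.

0.454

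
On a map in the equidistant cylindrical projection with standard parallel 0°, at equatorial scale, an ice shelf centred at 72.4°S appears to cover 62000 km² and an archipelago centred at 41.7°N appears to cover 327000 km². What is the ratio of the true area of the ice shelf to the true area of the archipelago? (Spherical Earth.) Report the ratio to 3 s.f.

0.0768

On the plate carrée, areal scale = h·k = 1 × sec φ, so true area = apparent × cos φ.
True area of ice shelf: 62000 × cos(72.4°) = 62000 × 0.3024 = 18750 km².
True area of archipelago: 327000 × cos(41.7°) = 327000 × 0.7466 = 244200 km².
Ratio = 18750 / 244200 ≈ 0.0768.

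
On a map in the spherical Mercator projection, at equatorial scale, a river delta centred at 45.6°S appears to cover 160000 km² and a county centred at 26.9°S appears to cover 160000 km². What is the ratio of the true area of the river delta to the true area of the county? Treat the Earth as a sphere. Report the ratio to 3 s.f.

0.616

Since Mercator area scale is 1/cos²φ, the true area equals the apparent area multiplied by cos²φ.
True area of river delta: 160000 × cos²(45.6°) = 160000 × 0.4895 = 78320 km².
True area of county: 160000 × cos²(26.9°) = 160000 × 0.7953 = 127200 km².
Ratio = 78320 / 127200 ≈ 0.616.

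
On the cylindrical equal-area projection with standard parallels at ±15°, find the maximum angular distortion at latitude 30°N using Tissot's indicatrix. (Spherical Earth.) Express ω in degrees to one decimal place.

12.5°

For cylindrical equal-area with standard parallel φ₀, h = cos φ / cos φ₀ and k = cos φ₀ / cos φ, so h·k = 1.
At 30°: h = 0.8966, k = 1.115; principal scales a = 1.115, b = 0.8966.
sin(ω/2) = (a − b)/(a + b) = 0.2188/2.012 = 0.1087, so ω = 2 arcsin(0.1087) ≈ 12.5°.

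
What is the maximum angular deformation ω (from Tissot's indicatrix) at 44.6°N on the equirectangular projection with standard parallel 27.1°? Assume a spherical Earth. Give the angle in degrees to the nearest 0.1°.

12.8°

The equidistant cylindrical projection with φ₀ = 27.1° has h = 1 (meridians true) and k = cos φ₀ / cos φ along parallels.
At 44.6°: h = 1.000, k = 1.250; principal scales a = 1.250, b = 1.000.
sin(ω/2) = (a − b)/(a + b) = 0.2503/2.250 = 0.1112, so ω = 2 arcsin(0.1112) ≈ 12.8°.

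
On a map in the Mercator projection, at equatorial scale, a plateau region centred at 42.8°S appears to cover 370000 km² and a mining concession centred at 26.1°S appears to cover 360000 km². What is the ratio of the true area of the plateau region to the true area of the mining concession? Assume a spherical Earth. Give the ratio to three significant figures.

0.686

On Mercator the areal scale is sec²φ, so true area = apparent × cos²φ.
True area of plateau region: 370000 × cos²(42.8°) = 370000 × 0.5384 = 199200 km².
True area of mining concession: 360000 × cos²(26.1°) = 360000 × 0.8065 = 290300 km².
Ratio = 199200 / 290300 ≈ 0.686.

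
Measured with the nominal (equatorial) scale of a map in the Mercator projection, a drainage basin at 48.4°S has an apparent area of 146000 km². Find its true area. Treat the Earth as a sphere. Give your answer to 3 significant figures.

64400 km²

For Mercator, h = k = sec φ (a conformal cylindrical projection has a single point scale, 1/cos φ).
Areal scale = k² = sec²φ = 1/cos²(48.4°) = 1/0.6639² = 2.269.
True area = apparent / (areal scale) = 146000 / 2.269 ≈ 64400 km².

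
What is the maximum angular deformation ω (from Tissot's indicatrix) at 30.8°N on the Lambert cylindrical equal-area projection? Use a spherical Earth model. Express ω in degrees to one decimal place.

17.4°

The Lambert cylindrical equal-area projection is the cylindrical equal-area projection with its standard parallel at the equator (φ₀ = 0). A cylindrical equal-area projection with standard parallel φ₀ has meridian scale h = cos φ / cos φ₀ and parallel scale k = cos φ₀ / cos φ (so areas are preserved, h·k = 1).
At 30.8°: h = 0.8590, k = 1.164; principal scales a = 1.164, b = 0.8590.
sin(ω/2) = (a − b)/(a + b) = 0.3052/2.023 = 0.1509, so ω = 2 arcsin(0.1509) ≈ 17.4°.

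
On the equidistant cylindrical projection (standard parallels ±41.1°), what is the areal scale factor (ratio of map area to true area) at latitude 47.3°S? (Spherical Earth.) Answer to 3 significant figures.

With standard parallel φ₀ = 41.1°, the equirectangular projection gives x = Rλ cos φ₀, y = Rφ, so h = 1 and k = cos 41.1° / cos φ.
Areal scale = h·k = 1 × cos φ₀ / cos φ; at 47.3°, h = 1.000, k = 1.111, so h·k = 1.111.

1.11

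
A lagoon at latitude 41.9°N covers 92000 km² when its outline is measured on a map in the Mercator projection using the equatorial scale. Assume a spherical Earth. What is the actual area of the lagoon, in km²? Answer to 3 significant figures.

The Mercator projection is conformal; its linear scale factor is the same in every direction and equals sec φ = 1/cos φ.
Areal scale = k² = sec²φ = 1/cos²(41.9°) = 1/0.7443² = 1.805.
True area = apparent / (areal scale) = 92000 / 1.805 ≈ 51000 km².

51000 km²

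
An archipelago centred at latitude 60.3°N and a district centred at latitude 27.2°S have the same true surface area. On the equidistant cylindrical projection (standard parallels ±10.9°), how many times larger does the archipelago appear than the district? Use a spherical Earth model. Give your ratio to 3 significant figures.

1.80

In the equirectangular projection with standard parallel φ₀ = 10.9° (x = Rλ cos φ₀, y = Rφ), meridians are true-scale (h = 1) and the parallel scale is k = cos φ₀ / cos φ.
Areal scale at 60.3°: h·k = 1.000 × 1.982 = 1.982.
Areal scale at 27.2°: h·k = 1.000 × 1.104 = 1.104.
Ratio = 1.982/1.104 ≈ 1.80.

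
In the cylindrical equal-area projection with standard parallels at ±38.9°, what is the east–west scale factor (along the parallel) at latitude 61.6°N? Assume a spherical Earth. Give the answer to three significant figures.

1.64

For cylindrical equal-area with standard parallel φ₀, h = cos φ / cos φ₀ and k = cos φ₀ / cos φ, so h·k = 1.
k = cos 38.9° / cos 61.6° = 0.7782/0.4756 = 1.636.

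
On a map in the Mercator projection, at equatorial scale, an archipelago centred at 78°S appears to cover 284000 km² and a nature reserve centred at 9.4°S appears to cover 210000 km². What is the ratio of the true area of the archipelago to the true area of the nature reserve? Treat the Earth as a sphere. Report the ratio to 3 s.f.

0.0601

On Mercator the areal scale is sec²φ, so true area = apparent × cos²φ.
True area of archipelago: 284000 × cos²(78°) = 284000 × 0.04323 = 12280 km².
True area of nature reserve: 210000 × cos²(9.4°) = 210000 × 0.9733 = 204400 km².
Ratio = 12280 / 204400 ≈ 0.0601.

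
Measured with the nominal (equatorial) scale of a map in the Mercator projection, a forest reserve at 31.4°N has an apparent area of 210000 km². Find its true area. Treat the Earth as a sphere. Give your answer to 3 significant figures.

Mercator is conformal, so the point scale is isotropic: h = k = sec φ = 1/cos φ.
Areal scale = k² = sec²φ = 1/cos²(31.4°) = 1/0.8536² = 1.373.
True area = apparent / (areal scale) = 210000 / 1.373 ≈ 153000 km².

153000 km²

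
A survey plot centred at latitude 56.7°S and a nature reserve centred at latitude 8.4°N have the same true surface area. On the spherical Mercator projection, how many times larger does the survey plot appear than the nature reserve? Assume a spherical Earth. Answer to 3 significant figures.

Mercator is conformal with k = sec φ, so areal scale = k² = sec²φ.
At 56.7°: sec²(56.7°) = 1/0.5490² = 3.318.
At 8.4°: sec²(8.4°) = 1/0.9893² = 1.022.
Ratio = 3.318/1.022 = cos²(8.4°)/cos²(56.7°) ≈ 3.25.

3.25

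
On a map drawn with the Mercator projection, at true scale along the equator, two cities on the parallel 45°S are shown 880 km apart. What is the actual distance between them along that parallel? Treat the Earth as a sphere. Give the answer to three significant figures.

For Mercator, h = k = sec φ (a conformal cylindrical projection has a single point scale, 1/cos φ).
Along the parallel at 45°, map distances are exaggerated by k = sec 45° = 1.414.
True distance = 880 / 1.414 = 880 × cos 45° ≈ 622 km.

622 km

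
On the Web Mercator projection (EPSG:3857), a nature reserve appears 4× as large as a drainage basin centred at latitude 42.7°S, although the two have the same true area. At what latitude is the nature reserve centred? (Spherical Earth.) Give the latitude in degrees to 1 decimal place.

On Mercator, (apparent₁)/(apparent₂) = sec²φ₁ / sec²φ₂ when true areas are equal.
cos²φ₂ / cos²φ₁ = 4  ⇒  cos φ₁ = cos 42.7° / √4 = 0.7349/2.000 = 0.3675.
φ₁ = arccos(0.3675) ≈ 68.4°.

68.4°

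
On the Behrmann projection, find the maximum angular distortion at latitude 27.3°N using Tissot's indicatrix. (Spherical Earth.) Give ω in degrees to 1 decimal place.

The Behrmann projection is cylindrical equal-area with φ₀ = 30°. A cylindrical equal-area projection with standard parallel φ₀ has meridian scale h = cos φ / cos φ₀ and parallel scale k = cos φ₀ / cos φ (so areas are preserved, h·k = 1).
At 27.3°: h = 1.026, k = 0.9746; principal scales a = 1.026, b = 0.9746.
sin(ω/2) = (a − b)/(a + b) = 0.05151/2.001 = 0.02575, so ω = 2 arcsin(0.02575) ≈ 3.0°.

3.0°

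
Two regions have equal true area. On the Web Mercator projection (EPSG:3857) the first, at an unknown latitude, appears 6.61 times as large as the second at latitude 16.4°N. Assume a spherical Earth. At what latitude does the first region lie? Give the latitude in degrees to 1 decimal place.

68.1°

For equal true areas on Mercator, apparent areas scale as sec²φ, so the ratio is cos²φ₂ / cos²φ₁.
cos²φ₂ / cos²φ₁ = 6.61  ⇒  cos φ₁ = cos 16.4° / √6.61 = 0.9593/2.571 = 0.3731.
φ₁ = arccos(0.3731) ≈ 68.1°.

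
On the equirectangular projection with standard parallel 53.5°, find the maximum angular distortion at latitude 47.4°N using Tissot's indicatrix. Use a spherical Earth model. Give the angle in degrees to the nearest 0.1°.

7.4°

The equidistant cylindrical projection with φ₀ = 53.5° has h = 1 (meridians true) and k = cos φ₀ / cos φ along parallels.
At 47.4°: h = 1.000, k = 0.8788; principal scales a = 1.000, b = 0.8788.
sin(ω/2) = (a − b)/(a + b) = 0.1212/1.879 = 0.06452, so ω = 2 arcsin(0.06452) ≈ 7.4°.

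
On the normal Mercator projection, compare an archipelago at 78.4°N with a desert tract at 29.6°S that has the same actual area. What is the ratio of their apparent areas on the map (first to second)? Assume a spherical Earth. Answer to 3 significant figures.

18.7

Mercator areal scale is sec²φ.
At 78.4°: sec²(78.4°) = 1/0.2011² = 24.73.
At 29.6°: sec²(29.6°) = 1/0.8695² = 1.323.
Ratio = 24.73/1.323 = cos²(29.6°)/cos²(78.4°) ≈ 18.7.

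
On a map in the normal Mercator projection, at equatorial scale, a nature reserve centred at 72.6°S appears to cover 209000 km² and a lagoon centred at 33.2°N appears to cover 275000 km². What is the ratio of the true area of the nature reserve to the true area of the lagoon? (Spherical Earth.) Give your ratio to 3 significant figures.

0.0971

On Mercator the areal scale is sec²φ, so true area = apparent × cos²φ.
True area of nature reserve: 209000 × cos²(72.6°) = 209000 × 0.08943 = 18690 km².
True area of lagoon: 275000 × cos²(33.2°) = 275000 × 0.7002 = 192500 km².
Ratio = 18690 / 192500 ≈ 0.0971.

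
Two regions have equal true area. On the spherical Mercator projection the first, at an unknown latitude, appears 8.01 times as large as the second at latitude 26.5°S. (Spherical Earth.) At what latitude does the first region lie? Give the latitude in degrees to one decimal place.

71.6°

For equal true areas on Mercator, apparent areas scale as sec²φ, so the ratio is cos²φ₂ / cos²φ₁.
cos²φ₂ / cos²φ₁ = 8.01  ⇒  cos φ₁ = cos 26.5° / √8.01 = 0.8949/2.830 = 0.3162.
φ₁ = arccos(0.3162) ≈ 71.6°.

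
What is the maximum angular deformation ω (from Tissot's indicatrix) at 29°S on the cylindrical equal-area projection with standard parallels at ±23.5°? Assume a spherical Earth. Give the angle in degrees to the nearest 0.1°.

Cylindrical equal-area (φ₀ = 23.5°): h = cos φ / cos 23.5° along meridians, k = cos 23.5° / cos φ along parallels; h·k = 1.
At 29°: h = 0.9537, k = 1.049; principal scales a = 1.049, b = 0.9537.
sin(ω/2) = (a − b)/(a + b) = 0.09480/2.002 = 0.04735, so ω = 2 arcsin(0.04735) ≈ 5.4°.

5.4°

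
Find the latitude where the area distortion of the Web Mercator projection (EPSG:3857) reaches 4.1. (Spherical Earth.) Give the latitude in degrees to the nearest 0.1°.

Mercator areal scale is sec²φ.
sec²φ = 4.1  ⇒  cos²φ = 0.2439  ⇒  cos φ = 0.4939.
φ = arccos(0.4939) ≈ 60.4°.

60.4°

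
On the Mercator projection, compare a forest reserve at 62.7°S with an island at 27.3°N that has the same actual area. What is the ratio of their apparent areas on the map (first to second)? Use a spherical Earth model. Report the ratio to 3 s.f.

3.75

Mercator areal scale is sec²φ.
At 62.7°: sec²(62.7°) = 1/0.4586² = 4.754.
At 27.3°: sec²(27.3°) = 1/0.8886² = 1.266.
Ratio = 4.754/1.266 = cos²(27.3°)/cos²(62.7°) ≈ 3.75.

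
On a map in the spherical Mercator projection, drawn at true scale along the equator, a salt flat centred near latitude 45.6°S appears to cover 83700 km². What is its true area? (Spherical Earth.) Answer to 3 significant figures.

41000 km²

Mercator is conformal, so the point scale is isotropic: h = k = sec φ = 1/cos φ.
Areal scale = k² = sec²φ = 1/cos²(45.6°) = 1/0.6997² = 2.043.
True area = apparent / (areal scale) = 83700 / 2.043 ≈ 41000 km².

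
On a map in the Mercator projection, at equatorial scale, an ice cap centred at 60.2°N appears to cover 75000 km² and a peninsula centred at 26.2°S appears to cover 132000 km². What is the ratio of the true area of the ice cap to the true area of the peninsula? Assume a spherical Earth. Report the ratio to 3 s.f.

0.174

Since Mercator area scale is 1/cos²φ, the true area equals the apparent area multiplied by cos²φ.
True area of ice cap: 75000 × cos²(60.2°) = 75000 × 0.2470 = 18520 km².
True area of peninsula: 132000 × cos²(26.2°) = 132000 × 0.8051 = 106300 km².
Ratio = 18520 / 106300 ≈ 0.174.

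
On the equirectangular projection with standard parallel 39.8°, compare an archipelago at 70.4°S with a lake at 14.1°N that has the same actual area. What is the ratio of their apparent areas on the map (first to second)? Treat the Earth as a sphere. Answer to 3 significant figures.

With standard parallel φ₀ = 39.8°, the equirectangular projection gives x = Rλ cos φ₀, y = Rφ, so h = 1 and k = cos 39.8° / cos φ.
Areal scale at 70.4°: h·k = 1.000 × 2.290 = 2.290.
Areal scale at 14.1°: h·k = 1.000 × 0.7921 = 0.7921.
Ratio = 2.290/0.7921 ≈ 2.89.

2.89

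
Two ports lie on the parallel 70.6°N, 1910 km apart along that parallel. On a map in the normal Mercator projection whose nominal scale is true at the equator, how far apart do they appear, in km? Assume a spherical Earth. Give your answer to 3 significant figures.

Mercator is conformal, so the point scale is isotropic: h = k = sec φ = 1/cos φ.
Along the parallel, k = sec 70.6° = 1/0.3322 = 3.011.
Map distance = 1910 × 3.011 ≈ 5750 km.

5750 km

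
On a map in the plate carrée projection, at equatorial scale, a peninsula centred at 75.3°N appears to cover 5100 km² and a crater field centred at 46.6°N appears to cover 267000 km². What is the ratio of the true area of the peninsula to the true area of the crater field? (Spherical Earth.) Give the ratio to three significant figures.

0.00705

Plate carrée has h = 1 and k = sec φ, giving areal scale sec φ; true area = (apparent area) · cos φ.
True area of peninsula: 5100 × cos(75.3°) = 5100 × 0.2538 = 1294 km².
True area of crater field: 267000 × cos(46.6°) = 267000 × 0.6871 = 183500 km².
Ratio = 1294 / 183500 ≈ 0.00705.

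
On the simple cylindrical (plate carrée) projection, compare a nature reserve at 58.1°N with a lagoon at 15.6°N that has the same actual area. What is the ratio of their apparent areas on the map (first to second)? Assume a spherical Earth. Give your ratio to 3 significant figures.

In the plate carrée (x = Rλ, y = Rφ), meridians are true-scale (h = 1) and parallels are stretched by k = sec φ.
Areal scale at 58.1°: h·k = 1.000 × 1.892 = 1.892.
Areal scale at 15.6°: h·k = 1.000 × 1.038 = 1.038.
Ratio = 1.892/1.038 ≈ 1.82.

1.82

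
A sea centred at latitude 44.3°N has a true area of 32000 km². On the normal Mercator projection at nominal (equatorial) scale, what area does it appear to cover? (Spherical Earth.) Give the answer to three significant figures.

62500 km²

Mercator is conformal, so the point scale is isotropic: h = k = sec φ = 1/cos φ.
Areal scale = k² = sec²φ = 1/cos²(44.3°) = 1/0.7157² = 1.952.
Apparent area = 32000 × 1.952 ≈ 62500 km².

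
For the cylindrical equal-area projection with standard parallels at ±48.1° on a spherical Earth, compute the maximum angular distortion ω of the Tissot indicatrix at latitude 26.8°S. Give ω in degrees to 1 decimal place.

32.8°

For cylindrical equal-area with standard parallel φ₀, h = cos φ / cos φ₀ and k = cos φ₀ / cos φ, so h·k = 1.
At 26.8°: h = 1.337, k = 0.7482; principal scales a = 1.337, b = 0.7482.
sin(ω/2) = (a − b)/(a + b) = 0.5883/2.085 = 0.2822, so ω = 2 arcsin(0.2822) ≈ 32.8°.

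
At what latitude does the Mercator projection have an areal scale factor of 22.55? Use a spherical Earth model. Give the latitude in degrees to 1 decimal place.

77.8°

Mercator areal scale is sec²φ.
sec²φ = 22.55  ⇒  cos²φ = 0.04435  ⇒  cos φ = 0.2106.
φ = arccos(0.2106) ≈ 77.8°.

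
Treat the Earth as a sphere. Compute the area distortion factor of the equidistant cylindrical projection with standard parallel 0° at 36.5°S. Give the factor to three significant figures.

For the equirectangular projection with φ₀ = 0 (plate carrée), h = 1 along meridians and k = sec φ along parallels.
Areal scale = h·k = 1 × sec φ; at 36.5°, h = 1.000, k = 1.244, so h·k = 1.244.

1.24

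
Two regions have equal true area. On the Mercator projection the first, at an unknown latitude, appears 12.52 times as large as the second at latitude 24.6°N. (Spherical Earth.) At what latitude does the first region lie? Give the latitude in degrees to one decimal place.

75.1°

On Mercator, (apparent₁)/(apparent₂) = sec²φ₁ / sec²φ₂ when true areas are equal.
cos²φ₂ / cos²φ₁ = 12.52  ⇒  cos φ₁ = cos 24.6° / √12.52 = 0.9092/3.538 = 0.2570.
φ₁ = arccos(0.2570) ≈ 75.1°.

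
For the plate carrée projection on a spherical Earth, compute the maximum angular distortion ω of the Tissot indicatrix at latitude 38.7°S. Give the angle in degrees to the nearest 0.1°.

14.2°

In the plate carrée (x = Rλ, y = Rφ), meridians are true-scale (h = 1) and parallels are stretched by k = sec φ.
At 38.7°: h = 1.000, k = 1.281; principal scales a = 1.281, b = 1.000.
sin(ω/2) = (a − b)/(a + b) = 0.2813/2.281 = 0.1233, so ω = 2 arcsin(0.1233) ≈ 14.2°.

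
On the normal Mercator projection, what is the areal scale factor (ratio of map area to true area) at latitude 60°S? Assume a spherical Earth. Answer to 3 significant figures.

The Mercator projection is conformal; its linear scale factor is the same in every direction and equals sec φ = 1/cos φ.
Areal scale = k² = sec²φ = 1/cos²(60°) = 1/0.5000² = 4.000.

4.00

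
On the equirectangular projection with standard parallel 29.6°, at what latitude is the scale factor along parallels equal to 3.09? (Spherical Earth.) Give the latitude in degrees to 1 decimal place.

In the equirectangular projection with standard parallel φ₀ = 29.6° (x = Rλ cos φ₀, y = Rφ), meridians are true-scale (h = 1) and the parallel scale is k = cos φ₀ / cos φ.
k = cos φ₀ / cos φ = 3.09  ⇒  cos φ = cos 29.6° / 3.09 = 0.2814.
φ = arccos(0.2814) ≈ 73.7°.

73.7°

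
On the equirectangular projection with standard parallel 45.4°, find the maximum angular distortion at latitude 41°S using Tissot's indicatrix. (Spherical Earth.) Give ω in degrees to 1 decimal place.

With standard parallel φ₀ = 45.4°, the equirectangular projection gives x = Rλ cos φ₀, y = Rφ, so h = 1 and k = cos 45.4° / cos φ.
At 41°: h = 1.000, k = 0.9304; principal scales a = 1.000, b = 0.9304.
sin(ω/2) = (a − b)/(a + b) = 0.06964/1.930 = 0.03608, so ω = 2 arcsin(0.03608) ≈ 4.1°.

4.1°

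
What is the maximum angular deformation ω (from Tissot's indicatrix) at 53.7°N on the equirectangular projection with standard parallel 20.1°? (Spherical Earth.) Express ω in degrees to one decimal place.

26.2°

With standard parallel φ₀ = 20.1°, the equirectangular projection gives x = Rλ cos φ₀, y = Rφ, so h = 1 and k = cos 20.1° / cos φ.
At 53.7°: h = 1.000, k = 1.586; principal scales a = 1.586, b = 1.000.
sin(ω/2) = (a − b)/(a + b) = 0.5863/2.586 = 0.2267, so ω = 2 arcsin(0.2267) ≈ 26.2°.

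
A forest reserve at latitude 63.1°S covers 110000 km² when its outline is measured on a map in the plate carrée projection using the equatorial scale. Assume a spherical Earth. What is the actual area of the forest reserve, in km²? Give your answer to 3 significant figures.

Plate carrée maps x = Rλ, y = Rφ. The meridian scale is h = 1 and the parallel scale is k = 1/cos φ = sec φ.
Areal scale = h·k = 1 × sec φ; at 63.1°, h = 1.000, k = 2.210, so h·k = 2.210.
True area = apparent / (areal scale) = 110000 / 2.210 ≈ 49800 km².

49800 km²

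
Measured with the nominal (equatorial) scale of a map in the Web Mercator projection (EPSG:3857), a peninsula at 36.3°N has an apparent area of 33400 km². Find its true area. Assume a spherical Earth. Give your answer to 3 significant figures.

For Mercator, h = k = sec φ (a conformal cylindrical projection has a single point scale, 1/cos φ).
Areal scale = k² = sec²φ = 1/cos²(36.3°) = 1/0.8059² = 1.540.
True area = apparent / (areal scale) = 33400 / 1.540 ≈ 21700 km².

21700 km²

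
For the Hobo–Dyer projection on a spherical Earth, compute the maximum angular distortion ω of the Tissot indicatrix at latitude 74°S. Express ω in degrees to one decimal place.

103.4°

The Hobo–Dyer projection is cylindrical equal-area with φ₀ = 37.5°. A cylindrical equal-area projection with standard parallel φ₀ has meridian scale h = cos φ / cos φ₀ and parallel scale k = cos φ₀ / cos φ (so areas are preserved, h·k = 1).
At 74°: h = 0.3474, k = 2.878; principal scales a = 2.878, b = 0.3474.
sin(ω/2) = (a − b)/(a + b) = 2.531/3.226 = 0.7846, so ω = 2 arcsin(0.7846) ≈ 103.4°.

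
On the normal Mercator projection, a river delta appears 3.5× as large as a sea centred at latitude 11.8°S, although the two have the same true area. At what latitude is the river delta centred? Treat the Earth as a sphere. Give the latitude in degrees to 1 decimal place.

Mercator areal scale is sec²φ, so apparent-area ratio = sec²φ₁ / sec²φ₂ = cos²φ₂ / cos²φ₁.
cos²φ₂ / cos²φ₁ = 3.5  ⇒  cos φ₁ = cos 11.8° / √3.5 = 0.9789/1.871 = 0.5232.
φ₁ = arccos(0.5232) ≈ 58.5°.

58.5°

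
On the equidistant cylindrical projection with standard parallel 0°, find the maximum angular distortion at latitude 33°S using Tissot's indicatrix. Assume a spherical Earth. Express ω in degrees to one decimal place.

10.1°

In the plate carrée (x = Rλ, y = Rφ), meridians are true-scale (h = 1) and parallels are stretched by k = sec φ.
At 33°: h = 1.000, k = 1.192; principal scales a = 1.192, b = 1.000.
sin(ω/2) = (a − b)/(a + b) = 0.1924/2.192 = 0.08774, so ω = 2 arcsin(0.08774) ≈ 10.1°.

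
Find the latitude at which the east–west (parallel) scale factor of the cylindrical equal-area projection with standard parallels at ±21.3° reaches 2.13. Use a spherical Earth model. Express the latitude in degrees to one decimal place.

A cylindrical equal-area projection with standard parallel φ₀ has meridian scale h = cos φ / cos φ₀ and parallel scale k = cos φ₀ / cos φ (so areas are preserved, h·k = 1).
k = cos φ₀ / cos φ = 2.13  ⇒  cos φ = cos 21.3° / 2.13 = 0.4374.
φ = arccos(0.4374) ≈ 64.1°.

64.1°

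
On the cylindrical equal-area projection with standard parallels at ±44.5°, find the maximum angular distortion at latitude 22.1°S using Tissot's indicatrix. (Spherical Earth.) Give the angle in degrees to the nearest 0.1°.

For cylindrical equal-area with standard parallel φ₀, h = cos φ / cos φ₀ and k = cos φ₀ / cos φ, so h·k = 1.
At 22.1°: h = 1.299, k = 0.7698; principal scales a = 1.299, b = 0.7698.
sin(ω/2) = (a − b)/(a + b) = 0.5292/2.069 = 0.2558, so ω = 2 arcsin(0.2558) ≈ 29.6°.

29.6°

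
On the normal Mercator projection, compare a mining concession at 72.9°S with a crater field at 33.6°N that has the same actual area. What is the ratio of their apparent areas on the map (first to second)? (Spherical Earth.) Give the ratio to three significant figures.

8.02

On Mercator, area is exaggerated by sec²φ = 1/cos²φ.
At 72.9°: sec²(72.9°) = 1/0.2940² = 11.57.
At 33.6°: sec²(33.6°) = 1/0.8329² = 1.441.
Ratio = 11.57/1.441 = cos²(33.6°)/cos²(72.9°) ≈ 8.02.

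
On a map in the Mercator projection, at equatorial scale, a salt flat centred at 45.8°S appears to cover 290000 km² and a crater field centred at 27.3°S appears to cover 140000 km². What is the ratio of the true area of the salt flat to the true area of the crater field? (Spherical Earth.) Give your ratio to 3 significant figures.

Since Mercator area scale is 1/cos²φ, the true area equals the apparent area multiplied by cos²φ.
True area of salt flat: 290000 × cos²(45.8°) = 290000 × 0.4860 = 141000 km².
True area of crater field: 140000 × cos²(27.3°) = 140000 × 0.7896 = 110500 km².
Ratio = 141000 / 110500 ≈ 1.28.

1.28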